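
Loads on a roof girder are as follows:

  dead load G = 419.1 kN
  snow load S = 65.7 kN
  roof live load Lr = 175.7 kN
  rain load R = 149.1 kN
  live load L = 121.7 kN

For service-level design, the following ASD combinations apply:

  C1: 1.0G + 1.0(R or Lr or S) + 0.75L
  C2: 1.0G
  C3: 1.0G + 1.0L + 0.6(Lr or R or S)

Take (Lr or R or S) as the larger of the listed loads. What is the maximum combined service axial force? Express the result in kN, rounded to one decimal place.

(R or Lr or S) → Lr = 175.7 kN; (Lr or R or S) → Lr = 175.7 kN.
C1: 1.0(419.1) + 1.0(175.7) + 0.75(121.7) = 419.1 + 175.7 + 91.3 = 686.1
C2: 1.0(419.1) = 419.1
C3: 1.0(419.1) + 1.0(121.7) + 0.6(175.7) = 419.1 + 121.7 + 105.4 = 646.2
Combination 1 governs: N = 686.1 kN.

686.1 kN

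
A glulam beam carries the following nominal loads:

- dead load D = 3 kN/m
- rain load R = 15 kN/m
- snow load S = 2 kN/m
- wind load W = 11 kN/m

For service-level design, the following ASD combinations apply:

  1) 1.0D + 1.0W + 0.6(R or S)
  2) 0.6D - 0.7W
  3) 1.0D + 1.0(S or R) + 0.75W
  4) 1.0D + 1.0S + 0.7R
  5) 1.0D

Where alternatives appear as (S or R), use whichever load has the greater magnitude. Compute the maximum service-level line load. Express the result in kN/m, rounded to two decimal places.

(R or S) → R = 15 kN/m; (S or R) → R = 15 kN/m.
1) 1.0(3) + 1.0(11) + 0.6(15) = 3.00 + 11.00 + 9.00 = 23.00
2) 0.6(3) - 0.7(11) = 1.80 - 7.70 = -5.90
3) 1.0(3) + 1.0(15) + 0.75(11) = 3.00 + 15.00 + 8.25 = 26.25
4) 1.0(3) + 1.0(2) + 0.7(15) = 3.00 + 2.00 + 10.50 = 15.50
5) 1.0(3) = 3.00
Combination 3 governs: w = 26.25 kN/m.

26.25 kN/m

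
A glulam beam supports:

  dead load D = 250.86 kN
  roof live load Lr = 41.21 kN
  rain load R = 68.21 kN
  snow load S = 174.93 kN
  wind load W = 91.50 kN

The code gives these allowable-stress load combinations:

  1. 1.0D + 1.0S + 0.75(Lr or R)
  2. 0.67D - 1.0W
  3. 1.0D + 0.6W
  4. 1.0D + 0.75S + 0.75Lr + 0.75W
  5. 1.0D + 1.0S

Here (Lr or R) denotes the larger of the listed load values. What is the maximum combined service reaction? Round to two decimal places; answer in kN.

(Lr or R) → R = 68.21 kN.
1. 1.0(250.86) + 1.0(174.93) + 0.75(68.21) = 250.86 + 174.93 + 51.16 = 476.95
2. 0.67(250.86) - 1.0(91.50) = 168.08 - 91.50 = 76.58
3. 1.0(250.86) + 0.6(91.50) = 250.86 + 54.90 = 305.76
4. 1.0(250.86) + 0.75(174.93) + 0.75(41.21) + 0.75(91.50) = 481.59
5. 1.0(250.86) + 1.0(174.93) = 250.86 + 174.93 = 425.79
The controlling combination is 4, giving 481.59 kN.

481.59 kN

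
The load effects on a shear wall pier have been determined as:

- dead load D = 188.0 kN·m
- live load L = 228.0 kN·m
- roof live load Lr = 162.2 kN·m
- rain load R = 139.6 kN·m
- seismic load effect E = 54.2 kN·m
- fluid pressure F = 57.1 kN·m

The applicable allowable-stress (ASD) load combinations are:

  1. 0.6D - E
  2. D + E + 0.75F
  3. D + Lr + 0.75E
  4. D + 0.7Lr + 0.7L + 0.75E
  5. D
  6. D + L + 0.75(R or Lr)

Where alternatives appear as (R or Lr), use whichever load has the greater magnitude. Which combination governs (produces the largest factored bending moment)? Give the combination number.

Combination 6

(R or Lr) → Lr = 162.2 kN·m.
1. 0.6(188.0) - 1.0(54.2) = 112.8 - 54.2 = 58.6
2. 1.0(188.0) + 1.0(54.2) + 0.75(57.1) = 188.0 + 54.2 + 42.8 = 285.0
3. 1.0(188.0) + 1.0(162.2) + 0.75(54.2) = 188.0 + 162.2 + 40.7 = 390.9
4. 1.0(188.0) + 0.7(162.2) + 0.7(228.0) + 0.75(54.2) = 188.0 + 113.5 + 159.6 + 40.7 = 501.8
5. 1.0(188.0) = 188.0
6. 1.0(188.0) + 1.0(228.0) + 0.75(162.2) = 188.0 + 228.0 + 121.7 = 537.7
The largest value is 537.7 kN·m from combination 6.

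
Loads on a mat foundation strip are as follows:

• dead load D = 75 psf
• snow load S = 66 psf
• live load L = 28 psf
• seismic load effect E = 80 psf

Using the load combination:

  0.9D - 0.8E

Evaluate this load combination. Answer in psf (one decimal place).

3.5 psf

0.9(75) - 0.8(80) = 67.5 - 64.0 = 3.5
q_u = 3.5 psf.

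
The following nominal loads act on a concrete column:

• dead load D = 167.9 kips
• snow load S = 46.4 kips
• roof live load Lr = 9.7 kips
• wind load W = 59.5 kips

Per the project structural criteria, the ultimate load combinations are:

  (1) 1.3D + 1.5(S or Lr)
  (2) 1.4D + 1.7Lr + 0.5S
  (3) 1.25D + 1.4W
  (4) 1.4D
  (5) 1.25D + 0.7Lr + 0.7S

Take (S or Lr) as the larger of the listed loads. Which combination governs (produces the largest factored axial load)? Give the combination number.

Combination 3

(S or Lr) → S = 46.4 kips.
(1) 1.3(167.9) + 1.5(46.4) = 218.27 + 69.60 = 287.87
(2) 1.4(167.9) + 1.7(9.7) + 0.5(46.4) = 235.06 + 16.49 + 23.20 = 274.75
(3) 1.25(167.9) + 1.4(59.5) = 209.88 + 83.30 = 293.18
(4) 1.4(167.9) = 235.06
(5) 1.25(167.9) + 0.7(9.7) + 0.7(46.4) = 209.88 + 6.79 + 32.48 = 249.15
The largest value is 293.18 kips from combination 3.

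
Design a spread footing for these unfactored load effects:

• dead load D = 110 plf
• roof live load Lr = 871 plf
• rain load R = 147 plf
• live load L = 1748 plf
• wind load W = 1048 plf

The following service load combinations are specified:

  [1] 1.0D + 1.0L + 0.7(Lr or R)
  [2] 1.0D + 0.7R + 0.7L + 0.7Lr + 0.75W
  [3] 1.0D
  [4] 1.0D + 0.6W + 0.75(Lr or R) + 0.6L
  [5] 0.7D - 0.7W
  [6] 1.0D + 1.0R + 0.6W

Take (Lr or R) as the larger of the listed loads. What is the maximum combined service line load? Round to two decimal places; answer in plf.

(Lr or R) → Lr = 871 plf.
[1] 1.0(110) + 1.0(1748) + 0.7(871) = 110.00 + 1748.00 + 609.70 = 2467.70
[2] 1.0(110) + 0.7(147) + 0.7(1748) + 0.7(871) + 0.75(1048) = 110.00 + 102.90 + 1223.60 + 609.70 + 786.00 = 2832.20
[3] 1.0(110) = 110.00
[4] 1.0(110) + 0.6(1048) + 0.75(871) + 0.6(1748) = 110.00 + 628.80 + 653.25 + 1048.80 = 2440.85
[5] 0.7(110) - 0.7(1048) = 77.00 - 733.60 = -656.60
[6] 1.0(110) + 1.0(147) + 0.6(1048) = 110.00 + 147.00 + 628.80 = 885.80
Combination 2 governs: w = 2832.20 plf.

2832.20 plf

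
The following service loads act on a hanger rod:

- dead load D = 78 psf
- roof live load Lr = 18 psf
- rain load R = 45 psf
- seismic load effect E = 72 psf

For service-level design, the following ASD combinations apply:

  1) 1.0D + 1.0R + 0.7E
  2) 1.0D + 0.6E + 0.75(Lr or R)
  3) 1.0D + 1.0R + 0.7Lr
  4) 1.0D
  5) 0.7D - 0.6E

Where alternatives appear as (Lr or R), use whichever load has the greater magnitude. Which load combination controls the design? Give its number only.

Combination 1

(Lr or R) → R = 45 psf.
1) 1.0(78) + 1.0(45) + 0.7(72) = 78.00 + 45.00 + 50.40 = 173.40
2) 1.0(78) + 0.6(72) + 0.75(45) = 78.00 + 43.20 + 33.75 = 154.95
3) 1.0(78) + 1.0(45) + 0.7(18) = 78.00 + 45.00 + 12.60 = 135.60
4) 1.0(78) = 78.00
5) 0.7(78) - 0.6(72) = 54.60 - 43.20 = 11.40
The largest value is 173.40 psf from combination 1.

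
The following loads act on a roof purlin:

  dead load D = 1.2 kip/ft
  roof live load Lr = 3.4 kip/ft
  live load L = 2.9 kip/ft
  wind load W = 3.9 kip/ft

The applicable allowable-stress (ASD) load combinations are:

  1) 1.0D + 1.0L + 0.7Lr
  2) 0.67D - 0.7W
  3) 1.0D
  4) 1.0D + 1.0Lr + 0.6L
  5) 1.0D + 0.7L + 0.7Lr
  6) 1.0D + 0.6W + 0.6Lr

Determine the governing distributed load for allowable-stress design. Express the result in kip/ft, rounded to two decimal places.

6.48 kip/ft

1) 1.0(1.2) + 1.0(2.9) + 0.7(3.4) = 1.20 + 2.90 + 2.38 = 6.48
2) 0.67(1.2) - 0.7(3.9) = 0.80 - 2.73 = -1.93
3) 1.0(1.2) = 1.20
4) 1.0(1.2) + 1.0(3.4) + 0.6(2.9) = 1.20 + 3.40 + 1.74 = 6.34
5) 1.0(1.2) + 0.7(2.9) + 0.7(3.4) = 1.20 + 2.03 + 2.38 = 5.61
6) 1.0(1.2) + 0.6(3.9) + 0.6(3.4) = 1.20 + 2.34 + 2.04 = 5.58
The controlling combination is 1, giving 6.48 kip/ft.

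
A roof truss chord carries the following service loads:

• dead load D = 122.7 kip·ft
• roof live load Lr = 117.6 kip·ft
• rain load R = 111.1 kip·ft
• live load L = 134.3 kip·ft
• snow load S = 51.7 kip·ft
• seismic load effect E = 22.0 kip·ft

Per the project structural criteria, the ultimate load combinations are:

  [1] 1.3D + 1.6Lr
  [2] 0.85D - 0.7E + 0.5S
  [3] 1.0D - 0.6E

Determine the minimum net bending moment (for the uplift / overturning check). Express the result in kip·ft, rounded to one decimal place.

[1] 1.3(122.7) + 1.6(117.6) = 159.5 + 188.2 = 347.7
[2] 0.85(122.7) - 0.7(22.0) + 0.5(51.7) = 114.7
[3] 1.0(122.7) - 0.6(22.0) = 122.7 - 13.2 = 109.5
Combination 3 gives the minimum: 109.5 kip·ft.

109.5 kip·ft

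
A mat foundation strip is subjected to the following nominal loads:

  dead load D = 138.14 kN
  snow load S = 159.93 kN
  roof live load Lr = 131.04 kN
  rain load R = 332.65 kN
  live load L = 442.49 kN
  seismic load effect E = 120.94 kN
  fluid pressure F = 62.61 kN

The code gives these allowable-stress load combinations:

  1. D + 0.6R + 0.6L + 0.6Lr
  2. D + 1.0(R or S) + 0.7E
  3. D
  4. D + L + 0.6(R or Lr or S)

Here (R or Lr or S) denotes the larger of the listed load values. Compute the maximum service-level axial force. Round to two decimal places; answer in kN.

780.22 kN

(R or S) → R = 332.65 kN; (R or Lr or S) → R = 332.65 kN.
1. 1.0(138.14) + 0.6(332.65) + 0.6(442.49) + 0.6(131.04) = 681.85
2. 1.0(138.14) + 1.0(332.65) + 0.7(120.94) = 138.14 + 332.65 + 84.66 = 555.45
3. 1.0(138.14) = 138.14
4. 1.0(138.14) + 1.0(442.49) + 0.6(332.65) = 138.14 + 442.49 + 199.59 = 780.22
The controlling combination is 4, giving 780.22 kN.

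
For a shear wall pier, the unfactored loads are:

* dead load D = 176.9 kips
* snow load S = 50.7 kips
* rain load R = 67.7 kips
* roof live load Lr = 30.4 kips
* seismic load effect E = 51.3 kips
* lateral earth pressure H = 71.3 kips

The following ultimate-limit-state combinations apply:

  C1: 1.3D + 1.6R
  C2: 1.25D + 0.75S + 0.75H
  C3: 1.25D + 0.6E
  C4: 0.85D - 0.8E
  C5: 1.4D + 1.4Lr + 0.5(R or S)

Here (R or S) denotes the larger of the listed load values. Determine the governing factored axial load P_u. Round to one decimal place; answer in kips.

(R or S) → R = 67.7 kips.
C1: 1.3(176.9) + 1.6(67.7) = 338.3
C2: 1.25(176.9) + 0.75(50.7) + 0.75(71.3) = 312.6
C3: 1.25(176.9) + 0.6(51.3) = 251.9
C4: 0.85(176.9) - 0.8(51.3) = 109.3
C5: 1.4(176.9) + 1.4(30.4) + 0.5(67.7) = 324.1
Combination 1 governs: P_u = 338.3 kips.

338.3 kips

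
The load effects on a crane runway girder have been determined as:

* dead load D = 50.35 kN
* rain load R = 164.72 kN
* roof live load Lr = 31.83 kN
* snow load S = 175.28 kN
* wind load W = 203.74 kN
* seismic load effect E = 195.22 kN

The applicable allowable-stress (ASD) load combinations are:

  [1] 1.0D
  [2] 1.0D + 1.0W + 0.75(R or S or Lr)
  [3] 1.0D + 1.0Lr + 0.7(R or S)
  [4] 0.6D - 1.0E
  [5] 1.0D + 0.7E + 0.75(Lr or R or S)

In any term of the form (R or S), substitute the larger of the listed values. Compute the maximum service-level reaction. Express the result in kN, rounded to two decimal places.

(R or S or Lr) → S = 175.28 kN; (R or S) → S = 175.28 kN; (Lr or R or S) → S = 175.28 kN.
[1] 1.0(50.35) = 50.35
[2] 1.0(50.35) + 1.0(203.74) + 0.75(175.28) = 50.35 + 203.74 + 131.46 = 385.55
[3] 1.0(50.35) + 1.0(31.83) + 0.7(175.28) = 50.35 + 31.83 + 122.70 = 204.88
[4] 0.6(50.35) - 1.0(195.22) = 30.21 - 195.22 = -165.01
[5] 1.0(50.35) + 0.7(195.22) + 0.75(175.28) = 50.35 + 136.65 + 131.46 = 318.46
Combination 2 governs: V = 385.55 kN.

385.55 kN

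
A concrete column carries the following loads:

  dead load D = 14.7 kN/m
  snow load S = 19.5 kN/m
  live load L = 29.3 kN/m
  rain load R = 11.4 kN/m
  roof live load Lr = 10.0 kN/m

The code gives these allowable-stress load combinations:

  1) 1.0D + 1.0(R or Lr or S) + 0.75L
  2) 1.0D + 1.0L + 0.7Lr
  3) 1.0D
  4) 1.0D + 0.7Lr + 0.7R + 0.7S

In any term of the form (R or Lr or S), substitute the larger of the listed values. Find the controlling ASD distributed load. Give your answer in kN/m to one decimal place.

(R or Lr or S) → S = 19.5 kN/m.
1) 1.0(14.7) + 1.0(19.5) + 0.75(29.3) = 14.7 + 19.5 + 22.0 = 56.2
2) 1.0(14.7) + 1.0(29.3) + 0.7(10.0) = 14.7 + 29.3 + 7.0 = 51.0
3) 1.0(14.7) = 14.7
4) 1.0(14.7) + 0.7(10.0) + 0.7(11.4) + 0.7(19.5) = 43.3
Maximum is from combination 1.

56.2 kN/m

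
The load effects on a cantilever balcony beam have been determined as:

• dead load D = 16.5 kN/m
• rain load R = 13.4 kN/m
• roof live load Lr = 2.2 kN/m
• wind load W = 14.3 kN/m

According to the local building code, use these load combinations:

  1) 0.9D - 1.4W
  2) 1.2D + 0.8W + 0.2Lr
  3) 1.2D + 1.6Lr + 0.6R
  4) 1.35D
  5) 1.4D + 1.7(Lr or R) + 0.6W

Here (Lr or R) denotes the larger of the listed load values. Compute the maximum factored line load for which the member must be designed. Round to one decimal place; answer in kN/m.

54.5 kN/m

(Lr or R) → R = 13.4 kN/m.
1) 0.9(16.5) - 1.4(14.3) = -5.2
2) 1.2(16.5) + 0.8(14.3) + 0.2(2.2) = 31.7
3) 1.2(16.5) + 1.6(2.2) + 0.6(13.4) = 31.4
4) 1.35(16.5) = 22.3
5) 1.4(16.5) + 1.7(13.4) + 0.6(14.3) = 23.1 + 22.8 + 8.6 = 54.5
Combination 5 governs: w_u = 54.5 kN/m.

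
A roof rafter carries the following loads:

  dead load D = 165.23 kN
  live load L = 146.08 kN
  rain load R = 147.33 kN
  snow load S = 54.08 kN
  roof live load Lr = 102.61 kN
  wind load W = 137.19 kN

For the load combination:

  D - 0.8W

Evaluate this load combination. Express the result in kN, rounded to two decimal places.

1.0(165.23) - 0.8(137.19) = 165.23 - 109.75 = 55.48
V_u = 55.48 kN.

55.48 kN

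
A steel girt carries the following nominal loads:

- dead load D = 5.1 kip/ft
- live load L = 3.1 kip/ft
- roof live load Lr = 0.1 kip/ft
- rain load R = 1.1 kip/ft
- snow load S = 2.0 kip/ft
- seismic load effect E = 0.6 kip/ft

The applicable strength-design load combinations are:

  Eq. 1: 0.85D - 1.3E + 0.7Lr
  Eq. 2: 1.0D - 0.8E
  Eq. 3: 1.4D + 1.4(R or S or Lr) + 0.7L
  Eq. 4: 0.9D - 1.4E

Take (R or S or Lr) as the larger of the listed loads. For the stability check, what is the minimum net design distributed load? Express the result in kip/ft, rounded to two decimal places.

3.63 kip/ft

(R or S or Lr) → S = 2.0 kip/ft.
Eq. 1: 0.85(5.1) - 1.3(0.6) + 0.7(0.1) = 3.63
Eq. 2: 1.0(5.1) - 0.8(0.6) = 4.62
Eq. 3: 1.4(5.1) + 1.4(2.0) + 0.7(3.1) = 12.11
Eq. 4: 0.9(5.1) - 1.4(0.6) = 3.75
Combination 1 gives the minimum: 3.63 kip/ft.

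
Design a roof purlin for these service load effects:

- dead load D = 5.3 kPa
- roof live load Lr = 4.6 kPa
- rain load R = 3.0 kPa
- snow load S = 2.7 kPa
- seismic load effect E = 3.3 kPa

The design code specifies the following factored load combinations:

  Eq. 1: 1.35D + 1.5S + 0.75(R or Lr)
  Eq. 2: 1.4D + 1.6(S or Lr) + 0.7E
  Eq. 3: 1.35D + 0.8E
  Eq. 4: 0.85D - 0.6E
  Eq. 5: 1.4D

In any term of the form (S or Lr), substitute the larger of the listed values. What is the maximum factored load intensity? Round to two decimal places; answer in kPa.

17.09 kPa

(R or Lr) → Lr = 4.6 kPa; (S or Lr) → Lr = 4.6 kPa.
Eq. 1: 1.35(5.3) + 1.5(2.7) + 0.75(4.6) = 7.16 + 4.05 + 3.45 = 14.66
Eq. 2: 1.4(5.3) + 1.6(4.6) + 0.7(3.3) = 7.42 + 7.36 + 2.31 = 17.09
Eq. 3: 1.35(5.3) + 0.8(3.3) = 7.16 + 2.64 = 9.80
Eq. 4: 0.85(5.3) - 0.6(3.3) = 4.51 - 1.98 = 2.53
Eq. 5: 1.4(5.3) = 7.42
Maximum is from combination 2.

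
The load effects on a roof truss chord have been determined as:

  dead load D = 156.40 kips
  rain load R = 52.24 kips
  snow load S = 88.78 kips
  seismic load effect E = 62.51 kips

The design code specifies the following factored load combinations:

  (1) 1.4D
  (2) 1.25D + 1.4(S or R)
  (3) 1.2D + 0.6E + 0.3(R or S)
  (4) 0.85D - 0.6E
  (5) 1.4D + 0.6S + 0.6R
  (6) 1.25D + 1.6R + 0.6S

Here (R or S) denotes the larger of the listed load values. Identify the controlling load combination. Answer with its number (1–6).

(S or R) → S = 88.78 kips; (R or S) → S = 88.78 kips.
(1) 1.4(156.40) = 218.96
(2) 1.25(156.40) + 1.4(88.78) = 319.79
(3) 1.2(156.40) + 0.6(62.51) + 0.3(88.78) = 251.82
(4) 0.85(156.40) - 0.6(62.51) = 95.43
(5) 1.4(156.40) + 0.6(88.78) + 0.6(52.24) = 303.57
(6) 1.25(156.40) + 1.6(52.24) + 0.6(88.78) = 332.35
The largest value is 332.35 kips from combination 6.

Combination 6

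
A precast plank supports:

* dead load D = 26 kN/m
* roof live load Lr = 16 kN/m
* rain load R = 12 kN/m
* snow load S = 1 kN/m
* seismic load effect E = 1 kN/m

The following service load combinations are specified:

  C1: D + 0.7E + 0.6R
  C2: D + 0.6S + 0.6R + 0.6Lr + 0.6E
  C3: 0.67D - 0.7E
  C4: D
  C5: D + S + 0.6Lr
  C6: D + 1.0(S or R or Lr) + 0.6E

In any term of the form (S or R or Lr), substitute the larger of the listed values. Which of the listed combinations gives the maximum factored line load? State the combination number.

Combination 2

(S or R or Lr) → Lr = 16 kN/m.
C1: 1.0(26) + 0.7(1) + 0.6(12) = 33.9
C2: 1.0(26) + 0.6(1) + 0.6(12) + 0.6(16) + 0.6(1) = 44.0
C3: 0.67(26) - 0.7(1) = 16.7
C4: 1.0(26) = 26.0
C5: 1.0(26) + 1.0(1) + 0.6(16) = 36.6
C6: 1.0(26) + 1.0(16) + 0.6(1) = 42.6
The largest value is 44.0 kN/m from combination 2.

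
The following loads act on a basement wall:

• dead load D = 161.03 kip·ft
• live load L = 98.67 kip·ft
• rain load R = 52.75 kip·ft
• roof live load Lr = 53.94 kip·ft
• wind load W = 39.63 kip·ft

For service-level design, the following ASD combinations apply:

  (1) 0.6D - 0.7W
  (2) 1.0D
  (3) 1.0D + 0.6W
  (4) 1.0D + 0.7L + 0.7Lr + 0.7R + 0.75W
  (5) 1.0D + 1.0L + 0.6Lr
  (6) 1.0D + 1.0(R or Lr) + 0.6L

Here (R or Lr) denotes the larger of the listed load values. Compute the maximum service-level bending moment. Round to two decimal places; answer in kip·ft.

(R or Lr) → Lr = 53.94 kip·ft.
(1) 0.6(161.03) - 0.7(39.63) = 96.62 - 27.74 = 68.88
(2) 1.0(161.03) = 161.03
(3) 1.0(161.03) + 0.6(39.63) = 161.03 + 23.78 = 184.81
(4) 1.0(161.03) + 0.7(98.67) + 0.7(53.94) + 0.7(52.75) + 0.75(39.63) = 334.50
(5) 1.0(161.03) + 1.0(98.67) + 0.6(53.94) = 161.03 + 98.67 + 32.36 = 292.06
(6) 1.0(161.03) + 1.0(53.94) + 0.6(98.67) = 161.03 + 53.94 + 59.20 = 274.17
Combination 4 governs: M = 334.50 kip·ft.

334.50 kip·ft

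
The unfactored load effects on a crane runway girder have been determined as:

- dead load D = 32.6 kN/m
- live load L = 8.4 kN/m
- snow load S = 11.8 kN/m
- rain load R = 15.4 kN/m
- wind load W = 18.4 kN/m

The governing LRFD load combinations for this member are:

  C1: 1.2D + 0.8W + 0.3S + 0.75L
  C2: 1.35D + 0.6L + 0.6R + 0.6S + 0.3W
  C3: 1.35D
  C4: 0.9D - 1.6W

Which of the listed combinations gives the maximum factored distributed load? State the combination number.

Combination 2

C1: 1.2(32.6) + 0.8(18.4) + 0.3(11.8) + 0.75(8.4) = 63.68
C2: 1.35(32.6) + 0.6(8.4) + 0.6(15.4) + 0.6(11.8) + 0.3(18.4) = 70.89
C3: 1.35(32.6) = 44.01
C4: 0.9(32.6) - 1.6(18.4) = -0.10
The largest value is 70.89 kN/m from combination 2.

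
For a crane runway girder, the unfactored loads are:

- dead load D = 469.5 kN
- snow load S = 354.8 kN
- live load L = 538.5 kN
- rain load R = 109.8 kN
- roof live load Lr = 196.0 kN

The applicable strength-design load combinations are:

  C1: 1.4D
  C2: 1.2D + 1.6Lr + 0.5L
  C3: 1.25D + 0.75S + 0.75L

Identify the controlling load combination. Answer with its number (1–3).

C1: 1.4(469.5) = 657.30
C2: 1.2(469.5) + 1.6(196.0) + 0.5(538.5) = 1146.25
C3: 1.25(469.5) + 0.75(354.8) + 0.75(538.5) = 1256.85
The largest value is 1256.85 kN from combination 3.

Combination 3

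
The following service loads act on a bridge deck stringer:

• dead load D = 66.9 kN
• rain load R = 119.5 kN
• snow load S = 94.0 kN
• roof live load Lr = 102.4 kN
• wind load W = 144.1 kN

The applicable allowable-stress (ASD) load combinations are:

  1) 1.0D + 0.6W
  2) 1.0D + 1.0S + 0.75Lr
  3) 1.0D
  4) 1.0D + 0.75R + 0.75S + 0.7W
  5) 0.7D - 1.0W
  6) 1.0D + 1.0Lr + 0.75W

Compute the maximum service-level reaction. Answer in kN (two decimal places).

1) 1.0(66.9) + 0.6(144.1) = 66.90 + 86.46 = 153.36
2) 1.0(66.9) + 1.0(94.0) + 0.75(102.4) = 66.90 + 94.00 + 76.80 = 237.70
3) 1.0(66.9) = 66.90
4) 1.0(66.9) + 0.75(119.5) + 0.75(94.0) + 0.7(144.1) = 66.90 + 89.63 + 70.50 + 100.87 = 327.90
5) 0.7(66.9) - 1.0(144.1) = 46.83 - 144.10 = -97.27
6) 1.0(66.9) + 1.0(102.4) + 0.75(144.1) = 66.90 + 102.40 + 108.08 = 277.38
Combination 4 governs: V = 327.90 kN.

327.90 kN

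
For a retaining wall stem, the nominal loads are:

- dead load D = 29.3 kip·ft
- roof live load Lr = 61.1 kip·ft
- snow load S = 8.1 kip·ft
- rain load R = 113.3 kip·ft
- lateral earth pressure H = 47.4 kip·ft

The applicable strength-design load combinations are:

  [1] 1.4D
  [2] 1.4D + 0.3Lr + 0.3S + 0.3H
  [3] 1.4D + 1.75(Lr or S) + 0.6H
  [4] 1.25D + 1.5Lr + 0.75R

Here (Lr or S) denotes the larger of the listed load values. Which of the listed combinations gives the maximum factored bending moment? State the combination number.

Combination 4

(Lr or S) → Lr = 61.1 kip·ft.
[1] 1.4(29.3) = 41.02
[2] 1.4(29.3) + 0.3(61.1) + 0.3(8.1) + 0.3(47.4) = 76.00
[3] 1.4(29.3) + 1.75(61.1) + 0.6(47.4) = 176.39
[4] 1.25(29.3) + 1.5(61.1) + 0.75(113.3) = 213.25
The largest value is 213.25 kip·ft from combination 4.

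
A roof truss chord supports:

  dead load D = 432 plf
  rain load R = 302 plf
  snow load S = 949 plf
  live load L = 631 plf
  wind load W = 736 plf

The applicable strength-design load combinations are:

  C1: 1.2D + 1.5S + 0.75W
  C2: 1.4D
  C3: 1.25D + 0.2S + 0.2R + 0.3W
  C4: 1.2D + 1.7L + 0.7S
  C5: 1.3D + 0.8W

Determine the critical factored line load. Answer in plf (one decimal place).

C1: 1.2(432) + 1.5(949) + 0.75(736) = 518.4 + 1423.5 + 552.0 = 2493.9
C2: 1.4(432) = 604.8
C3: 1.25(432) + 0.2(949) + 0.2(302) + 0.3(736) = 540.0 + 189.8 + 60.4 + 220.8 = 1011.0
C4: 1.2(432) + 1.7(631) + 0.7(949) = 518.4 + 1072.7 + 664.3 = 2255.4
C5: 1.3(432) + 0.8(736) = 561.6 + 588.8 = 1150.4
Maximum is from combination 1.

2493.9 plf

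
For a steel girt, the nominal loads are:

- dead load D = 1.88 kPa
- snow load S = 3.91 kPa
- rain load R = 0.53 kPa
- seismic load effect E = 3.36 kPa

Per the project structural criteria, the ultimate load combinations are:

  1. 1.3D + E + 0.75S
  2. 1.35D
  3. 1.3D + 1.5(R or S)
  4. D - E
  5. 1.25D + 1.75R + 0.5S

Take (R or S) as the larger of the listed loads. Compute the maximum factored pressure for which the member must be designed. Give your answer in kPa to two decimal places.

(R or S) → S = 3.91 kPa.
1. 1.3(1.88) + 1.0(3.36) + 0.75(3.91) = 8.74
2. 1.35(1.88) = 2.54
3. 1.3(1.88) + 1.5(3.91) = 2.44 + 5.87 = 8.31
4. 1.0(1.88) - 1.0(3.36) = 1.88 - 3.36 = -1.48
5. 1.25(1.88) + 1.75(0.53) + 0.5(3.91) = 5.23
The controlling combination is 1, giving 8.74 kPa.

8.74 kPa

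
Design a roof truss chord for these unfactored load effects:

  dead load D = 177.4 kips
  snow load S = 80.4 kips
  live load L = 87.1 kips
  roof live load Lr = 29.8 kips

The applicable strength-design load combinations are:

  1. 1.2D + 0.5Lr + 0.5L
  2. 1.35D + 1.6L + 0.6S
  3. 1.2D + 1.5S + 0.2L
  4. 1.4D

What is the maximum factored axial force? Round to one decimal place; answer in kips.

427.1 kips

1. 1.2(177.4) + 0.5(29.8) + 0.5(87.1) = 271.3
2. 1.35(177.4) + 1.6(87.1) + 0.6(80.4) = 239.5 + 139.4 + 48.2 = 427.1
3. 1.2(177.4) + 1.5(80.4) + 0.2(87.1) = 212.9 + 120.6 + 17.4 = 350.9
4. 1.4(177.4) = 248.4
Combination 2 governs: P_u = 427.1 kips.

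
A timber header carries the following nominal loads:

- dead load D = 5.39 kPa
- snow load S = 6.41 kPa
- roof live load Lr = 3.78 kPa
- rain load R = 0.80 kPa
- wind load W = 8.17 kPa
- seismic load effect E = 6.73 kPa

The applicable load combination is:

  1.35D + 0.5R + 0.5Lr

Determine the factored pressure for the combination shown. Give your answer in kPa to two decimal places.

9.57 kPa

1.35(5.39) + 0.5(0.80) + 0.5(3.78) = 7.28 + 0.40 + 1.89 = 9.57
p_u = 9.57 kPa.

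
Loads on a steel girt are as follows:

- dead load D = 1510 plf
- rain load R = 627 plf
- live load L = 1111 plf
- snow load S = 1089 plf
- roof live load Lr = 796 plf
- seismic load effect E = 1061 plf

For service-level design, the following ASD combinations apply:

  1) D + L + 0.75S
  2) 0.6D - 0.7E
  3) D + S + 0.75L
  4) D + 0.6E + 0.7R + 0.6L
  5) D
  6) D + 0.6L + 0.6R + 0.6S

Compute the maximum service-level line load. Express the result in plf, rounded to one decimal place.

3437.8 plf

1) 1.0(1510) + 1.0(1111) + 0.75(1089) = 1510.0 + 1111.0 + 816.8 = 3437.8
2) 0.6(1510) - 0.7(1061) = 906.0 - 742.7 = 163.3
3) 1.0(1510) + 1.0(1089) + 0.75(1111) = 1510.0 + 1089.0 + 833.3 = 3432.3
4) 1.0(1510) + 0.6(1061) + 0.7(627) + 0.6(1111) = 1510.0 + 636.6 + 438.9 + 666.6 = 3252.1
5) 1.0(1510) = 1510.0
6) 1.0(1510) + 0.6(1111) + 0.6(627) + 0.6(1089) = 1510.0 + 666.6 + 376.2 + 653.4 = 3206.2
The controlling combination is 1, giving 3437.8 plf.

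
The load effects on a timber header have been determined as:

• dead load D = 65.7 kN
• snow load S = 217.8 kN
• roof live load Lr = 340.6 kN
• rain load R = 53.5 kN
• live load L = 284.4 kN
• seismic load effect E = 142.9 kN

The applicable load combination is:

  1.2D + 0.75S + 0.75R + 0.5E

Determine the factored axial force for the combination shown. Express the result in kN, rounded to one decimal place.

353.8 kN

1.2(65.7) + 0.75(217.8) + 0.75(53.5) + 0.5(142.9) = 78.8 + 163.4 + 40.1 + 71.5 = 353.8
N_u = 353.8 kN.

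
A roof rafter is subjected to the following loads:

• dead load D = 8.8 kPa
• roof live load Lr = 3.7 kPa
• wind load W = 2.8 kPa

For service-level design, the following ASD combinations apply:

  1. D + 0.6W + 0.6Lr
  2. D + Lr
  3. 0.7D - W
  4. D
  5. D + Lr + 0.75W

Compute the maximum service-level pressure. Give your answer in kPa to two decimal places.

1. 1.0(8.8) + 0.6(2.8) + 0.6(3.7) = 8.80 + 1.68 + 2.22 = 12.70
2. 1.0(8.8) + 1.0(3.7) = 8.80 + 3.70 = 12.50
3. 0.7(8.8) - 1.0(2.8) = 6.16 - 2.80 = 3.36
4. 1.0(8.8) = 8.80
5. 1.0(8.8) + 1.0(3.7) + 0.75(2.8) = 8.80 + 3.70 + 2.10 = 14.60
The controlling combination is 5, giving 14.60 kPa.

14.60 kPa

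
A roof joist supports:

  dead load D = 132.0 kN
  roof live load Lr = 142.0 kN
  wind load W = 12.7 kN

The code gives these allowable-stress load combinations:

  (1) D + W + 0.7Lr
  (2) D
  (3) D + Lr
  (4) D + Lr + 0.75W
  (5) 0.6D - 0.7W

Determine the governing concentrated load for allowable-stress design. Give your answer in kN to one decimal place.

(1) 1.0(132.0) + 1.0(12.7) + 0.7(142.0) = 132.0 + 12.7 + 99.4 = 244.1
(2) 1.0(132.0) = 132.0
(3) 1.0(132.0) + 1.0(142.0) = 132.0 + 142.0 = 274.0
(4) 1.0(132.0) + 1.0(142.0) + 0.75(12.7) = 132.0 + 142.0 + 9.5 = 283.5
(5) 0.6(132.0) - 0.7(12.7) = 79.2 - 8.9 = 70.3
Maximum is from combination 4.

283.5 kN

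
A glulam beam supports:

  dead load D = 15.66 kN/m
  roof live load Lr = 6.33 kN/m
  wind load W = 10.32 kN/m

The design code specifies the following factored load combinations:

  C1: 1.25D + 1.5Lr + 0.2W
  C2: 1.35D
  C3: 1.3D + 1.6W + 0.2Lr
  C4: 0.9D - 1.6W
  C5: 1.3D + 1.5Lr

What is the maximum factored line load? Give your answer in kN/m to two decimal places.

C1: 1.25(15.66) + 1.5(6.33) + 0.2(10.32) = 31.13
C2: 1.35(15.66) = 21.14
C3: 1.3(15.66) + 1.6(10.32) + 0.2(6.33) = 20.36 + 16.51 + 1.27 = 38.14
C4: 0.9(15.66) - 1.6(10.32) = 14.09 - 16.51 = -2.42
C5: 1.3(15.66) + 1.5(6.33) = 29.85
The controlling combination is 3, giving 38.14 kN/m.

38.14 kN/m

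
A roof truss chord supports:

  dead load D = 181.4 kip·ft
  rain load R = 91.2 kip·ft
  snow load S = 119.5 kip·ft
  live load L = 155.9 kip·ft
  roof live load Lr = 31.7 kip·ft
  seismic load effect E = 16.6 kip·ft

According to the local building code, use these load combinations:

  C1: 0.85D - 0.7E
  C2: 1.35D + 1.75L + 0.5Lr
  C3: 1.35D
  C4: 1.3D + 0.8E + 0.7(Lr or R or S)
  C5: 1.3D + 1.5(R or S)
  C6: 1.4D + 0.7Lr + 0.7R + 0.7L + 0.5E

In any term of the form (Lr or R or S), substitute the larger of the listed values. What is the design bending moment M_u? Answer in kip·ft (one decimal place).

533.6 kip·ft

(Lr or R or S) → S = 119.5 kip·ft; (R or S) → S = 119.5 kip·ft.
C1: 0.85(181.4) - 0.7(16.6) = 142.6
C2: 1.35(181.4) + 1.75(155.9) + 0.5(31.7) = 533.6
C3: 1.35(181.4) = 244.9
C4: 1.3(181.4) + 0.8(16.6) + 0.7(119.5) = 332.8
C5: 1.3(181.4) + 1.5(119.5) = 415.1
C6: 1.4(181.4) + 0.7(31.7) + 0.7(91.2) + 0.7(155.9) + 0.5(16.6) = 457.4
Maximum is from combination 2.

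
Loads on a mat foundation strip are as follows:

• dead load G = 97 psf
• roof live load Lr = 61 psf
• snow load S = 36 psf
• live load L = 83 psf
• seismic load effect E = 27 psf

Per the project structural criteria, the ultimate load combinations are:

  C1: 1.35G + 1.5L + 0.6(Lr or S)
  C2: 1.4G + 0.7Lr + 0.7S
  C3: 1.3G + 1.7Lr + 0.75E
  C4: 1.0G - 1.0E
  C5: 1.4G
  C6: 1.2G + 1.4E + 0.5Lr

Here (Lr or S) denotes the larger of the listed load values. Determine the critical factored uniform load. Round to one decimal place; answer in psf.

292.1 psf

(Lr or S) → Lr = 61 psf.
C1: 1.35(97) + 1.5(83) + 0.6(61) = 292.1
C2: 1.4(97) + 0.7(61) + 0.7(36) = 203.7
C3: 1.3(97) + 1.7(61) + 0.75(27) = 250.1
C4: 1.0(97) - 1.0(27) = 70.0
C5: 1.4(97) = 135.8
C6: 1.2(97) + 1.4(27) + 0.5(61) = 184.7
The controlling combination is 1, giving 292.1 psf.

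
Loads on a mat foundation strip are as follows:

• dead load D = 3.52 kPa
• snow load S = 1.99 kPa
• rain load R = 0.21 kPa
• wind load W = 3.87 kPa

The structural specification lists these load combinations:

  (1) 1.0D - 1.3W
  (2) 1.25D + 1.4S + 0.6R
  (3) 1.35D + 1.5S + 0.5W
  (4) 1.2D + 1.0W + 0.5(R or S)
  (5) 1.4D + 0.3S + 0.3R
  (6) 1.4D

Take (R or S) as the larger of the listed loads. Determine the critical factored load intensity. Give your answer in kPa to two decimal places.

(R or S) → S = 1.99 kPa.
(1) 1.0(3.52) - 1.3(3.87) = 3.52 - 5.03 = -1.51
(2) 1.25(3.52) + 1.4(1.99) + 0.6(0.21) = 7.31
(3) 1.35(3.52) + 1.5(1.99) + 0.5(3.87) = 9.67
(4) 1.2(3.52) + 1.0(3.87) + 0.5(1.99) = 4.22 + 3.87 + 1.00 = 9.09
(5) 1.4(3.52) + 0.3(1.99) + 0.3(0.21) = 4.93 + 0.60 + 0.06 = 5.59
(6) 1.4(3.52) = 4.93
Combination 3 governs: q_u = 9.67 kPa.

9.67 kPa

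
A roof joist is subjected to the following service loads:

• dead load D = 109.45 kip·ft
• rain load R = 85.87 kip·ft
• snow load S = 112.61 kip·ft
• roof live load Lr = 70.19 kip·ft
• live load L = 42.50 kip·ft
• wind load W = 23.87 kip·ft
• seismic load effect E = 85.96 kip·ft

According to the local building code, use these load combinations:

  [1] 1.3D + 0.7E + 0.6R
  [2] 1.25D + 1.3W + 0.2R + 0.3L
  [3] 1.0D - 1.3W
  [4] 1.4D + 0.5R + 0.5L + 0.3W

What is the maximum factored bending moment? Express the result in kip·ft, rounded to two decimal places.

[1] 1.3(109.45) + 0.7(85.96) + 0.6(85.87) = 142.29 + 60.17 + 51.52 = 253.98
[2] 1.25(109.45) + 1.3(23.87) + 0.2(85.87) + 0.3(42.50) = 197.77
[3] 1.0(109.45) - 1.3(23.87) = 109.45 - 31.03 = 78.42
[4] 1.4(109.45) + 0.5(85.87) + 0.5(42.50) + 0.3(23.87) = 153.23 + 42.94 + 21.25 + 7.16 = 224.58
Maximum is from combination 1.

253.98 kip·ft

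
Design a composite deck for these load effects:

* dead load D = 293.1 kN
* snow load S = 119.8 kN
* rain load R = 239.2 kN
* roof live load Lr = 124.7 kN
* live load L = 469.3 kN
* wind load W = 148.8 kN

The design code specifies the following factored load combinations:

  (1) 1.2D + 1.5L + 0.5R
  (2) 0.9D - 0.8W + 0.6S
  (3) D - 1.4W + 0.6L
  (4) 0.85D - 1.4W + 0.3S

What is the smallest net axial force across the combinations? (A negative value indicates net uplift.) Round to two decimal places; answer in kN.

(1) 1.2(293.1) + 1.5(469.3) + 0.5(239.2) = 1175.27
(2) 0.9(293.1) - 0.8(148.8) + 0.6(119.8) = 216.63
(3) 1.0(293.1) - 1.4(148.8) + 0.6(469.3) = 366.36
(4) 0.85(293.1) - 1.4(148.8) + 0.3(119.8) = 76.76
Combination 4 gives the minimum: 76.76 kN.

76.76 kN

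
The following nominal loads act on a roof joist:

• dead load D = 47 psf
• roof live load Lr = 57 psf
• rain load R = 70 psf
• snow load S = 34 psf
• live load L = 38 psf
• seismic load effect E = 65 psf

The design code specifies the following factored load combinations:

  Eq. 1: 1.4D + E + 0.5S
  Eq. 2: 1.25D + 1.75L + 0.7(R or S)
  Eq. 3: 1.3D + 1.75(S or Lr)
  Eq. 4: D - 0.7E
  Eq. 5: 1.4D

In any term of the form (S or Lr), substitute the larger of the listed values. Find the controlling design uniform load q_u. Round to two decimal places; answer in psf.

(R or S) → R = 70 psf; (S or Lr) → Lr = 57 psf.
Eq. 1: 1.4(47) + 1.0(65) + 0.5(34) = 65.80 + 65.00 + 17.00 = 147.80
Eq. 2: 1.25(47) + 1.75(38) + 0.7(70) = 58.75 + 66.50 + 49.00 = 174.25
Eq. 3: 1.3(47) + 1.75(57) = 61.10 + 99.75 = 160.85
Eq. 4: 1.0(47) - 0.7(65) = 47.00 - 45.50 = 1.50
Eq. 5: 1.4(47) = 65.80
Maximum is from combination 2.

174.25 psf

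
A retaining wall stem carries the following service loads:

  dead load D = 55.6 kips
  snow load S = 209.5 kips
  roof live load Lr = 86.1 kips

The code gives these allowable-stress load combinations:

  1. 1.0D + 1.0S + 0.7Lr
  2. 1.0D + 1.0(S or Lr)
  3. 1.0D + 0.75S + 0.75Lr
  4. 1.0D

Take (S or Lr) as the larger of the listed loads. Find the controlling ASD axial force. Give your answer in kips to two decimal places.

325.37 kips

(S or Lr) → S = 209.5 kips.
1. 1.0(55.6) + 1.0(209.5) + 0.7(86.1) = 55.60 + 209.50 + 60.27 = 325.37
2. 1.0(55.6) + 1.0(209.5) = 55.60 + 209.50 = 265.10
3. 1.0(55.6) + 0.75(209.5) + 0.75(86.1) = 277.30
4. 1.0(55.6) = 55.60
The controlling combination is 1, giving 325.37 kips.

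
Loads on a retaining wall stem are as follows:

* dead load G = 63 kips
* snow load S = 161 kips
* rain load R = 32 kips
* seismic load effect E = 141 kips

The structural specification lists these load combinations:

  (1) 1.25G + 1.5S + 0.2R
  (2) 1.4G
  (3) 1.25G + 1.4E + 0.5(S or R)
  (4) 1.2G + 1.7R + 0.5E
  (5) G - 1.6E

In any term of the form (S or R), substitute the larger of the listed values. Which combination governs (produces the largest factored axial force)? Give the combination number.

(S or R) → S = 161 kips.
(1) 1.25(63) + 1.5(161) + 0.2(32) = 78.8 + 241.5 + 6.4 = 326.7
(2) 1.4(63) = 88.2
(3) 1.25(63) + 1.4(141) + 0.5(161) = 78.8 + 197.4 + 80.5 = 356.7
(4) 1.2(63) + 1.7(32) + 0.5(141) = 75.6 + 54.4 + 70.5 = 200.5
(5) 1.0(63) - 1.6(141) = 63.0 - 225.6 = -162.6
The largest value is 356.7 kips from combination 3.

Combination 3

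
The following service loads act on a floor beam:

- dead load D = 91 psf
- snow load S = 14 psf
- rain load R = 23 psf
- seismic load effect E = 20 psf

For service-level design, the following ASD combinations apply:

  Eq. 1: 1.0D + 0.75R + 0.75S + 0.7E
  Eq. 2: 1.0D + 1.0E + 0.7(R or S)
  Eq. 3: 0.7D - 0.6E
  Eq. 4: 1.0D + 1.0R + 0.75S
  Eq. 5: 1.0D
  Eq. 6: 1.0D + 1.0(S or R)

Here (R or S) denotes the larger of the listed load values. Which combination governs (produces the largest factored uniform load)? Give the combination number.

(R or S) → R = 23 psf; (S or R) → R = 23 psf.
Eq. 1: 1.0(91) + 0.75(23) + 0.75(14) + 0.7(20) = 132.75
Eq. 2: 1.0(91) + 1.0(20) + 0.7(23) = 127.10
Eq. 3: 0.7(91) - 0.6(20) = 51.70
Eq. 4: 1.0(91) + 1.0(23) + 0.75(14) = 124.50
Eq. 5: 1.0(91) = 91.00
Eq. 6: 1.0(91) + 1.0(23) = 114.00
The largest value is 132.75 psf from combination 1.

Combination 1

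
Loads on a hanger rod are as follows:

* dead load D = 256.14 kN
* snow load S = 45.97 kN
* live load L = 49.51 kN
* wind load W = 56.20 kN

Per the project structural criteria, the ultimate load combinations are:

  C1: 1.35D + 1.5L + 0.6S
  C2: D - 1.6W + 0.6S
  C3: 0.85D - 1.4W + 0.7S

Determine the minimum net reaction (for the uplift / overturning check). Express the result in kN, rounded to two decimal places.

171.22 kN

C1: 1.35(256.14) + 1.5(49.51) + 0.6(45.97) = 447.64
C2: 1.0(256.14) - 1.6(56.20) + 0.6(45.97) = 193.80
C3: 0.85(256.14) - 1.4(56.20) + 0.7(45.97) = 171.22
Combination 3 gives the minimum: 171.22 kN.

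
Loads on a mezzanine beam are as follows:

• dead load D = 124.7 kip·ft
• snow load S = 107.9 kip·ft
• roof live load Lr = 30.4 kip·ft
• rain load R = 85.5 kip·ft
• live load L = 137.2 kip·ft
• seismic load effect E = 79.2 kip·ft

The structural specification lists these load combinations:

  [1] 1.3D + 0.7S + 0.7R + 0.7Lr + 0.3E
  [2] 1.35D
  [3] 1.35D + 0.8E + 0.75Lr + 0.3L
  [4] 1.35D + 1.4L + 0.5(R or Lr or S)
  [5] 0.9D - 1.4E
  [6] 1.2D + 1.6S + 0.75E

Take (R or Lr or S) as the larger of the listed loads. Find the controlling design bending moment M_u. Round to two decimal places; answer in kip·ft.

(R or Lr or S) → S = 107.9 kip·ft.
[1] 1.3(124.7) + 0.7(107.9) + 0.7(85.5) + 0.7(30.4) + 0.3(79.2) = 162.11 + 75.53 + 59.85 + 21.28 + 23.76 = 342.53
[2] 1.35(124.7) = 168.35
[3] 1.35(124.7) + 0.8(79.2) + 0.75(30.4) + 0.3(137.2) = 168.35 + 63.36 + 22.80 + 41.16 = 295.67
[4] 1.35(124.7) + 1.4(137.2) + 0.5(107.9) = 168.35 + 192.08 + 53.95 = 414.38
[5] 0.9(124.7) - 1.4(79.2) = 112.23 - 110.88 = 1.35
[6] 1.2(124.7) + 1.6(107.9) + 0.75(79.2) = 149.64 + 172.64 + 59.40 = 381.68
The controlling combination is 4, giving 414.38 kip·ft.

414.38 kip·ft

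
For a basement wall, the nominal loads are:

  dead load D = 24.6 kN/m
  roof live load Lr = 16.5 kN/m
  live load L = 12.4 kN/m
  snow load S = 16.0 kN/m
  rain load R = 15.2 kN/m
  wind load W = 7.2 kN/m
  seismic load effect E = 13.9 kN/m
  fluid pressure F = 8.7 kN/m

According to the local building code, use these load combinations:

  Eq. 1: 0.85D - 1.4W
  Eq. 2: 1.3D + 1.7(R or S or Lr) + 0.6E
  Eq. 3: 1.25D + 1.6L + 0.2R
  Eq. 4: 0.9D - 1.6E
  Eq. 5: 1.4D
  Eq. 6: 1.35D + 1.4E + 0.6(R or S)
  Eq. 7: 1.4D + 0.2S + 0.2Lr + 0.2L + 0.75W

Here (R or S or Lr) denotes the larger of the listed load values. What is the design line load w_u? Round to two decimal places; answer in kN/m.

(R or S or Lr) → Lr = 16.5 kN/m; (R or S) → S = 16.0 kN/m.
Eq. 1: 0.85(24.6) - 1.4(7.2) = 20.91 - 10.08 = 10.83
Eq. 2: 1.3(24.6) + 1.7(16.5) + 0.6(13.9) = 31.98 + 28.05 + 8.34 = 68.37
Eq. 3: 1.25(24.6) + 1.6(12.4) + 0.2(15.2) = 30.75 + 19.84 + 3.04 = 53.63
Eq. 4: 0.9(24.6) - 1.6(13.9) = 22.14 - 22.24 = -0.10
Eq. 5: 1.4(24.6) = 34.44
Eq. 6: 1.35(24.6) + 1.4(13.9) + 0.6(16.0) = 33.21 + 19.46 + 9.60 = 62.27
Eq. 7: 1.4(24.6) + 0.2(16.0) + 0.2(16.5) + 0.2(12.4) + 0.75(7.2) = 34.44 + 3.20 + 3.30 + 2.48 + 5.40 = 48.82
Maximum is from combination 2.

68.37 kN/m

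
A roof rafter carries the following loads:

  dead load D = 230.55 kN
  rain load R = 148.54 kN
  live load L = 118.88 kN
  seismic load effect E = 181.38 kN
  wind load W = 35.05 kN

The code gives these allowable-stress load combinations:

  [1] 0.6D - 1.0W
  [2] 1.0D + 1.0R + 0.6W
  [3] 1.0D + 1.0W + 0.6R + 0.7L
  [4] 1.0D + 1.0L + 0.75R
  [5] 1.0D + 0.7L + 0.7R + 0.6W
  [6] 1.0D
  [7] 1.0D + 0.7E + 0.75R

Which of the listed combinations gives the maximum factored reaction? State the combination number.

Combination 7

[1] 0.6(230.55) - 1.0(35.05) = 103.28
[2] 1.0(230.55) + 1.0(148.54) + 0.6(35.05) = 400.12
[3] 1.0(230.55) + 1.0(35.05) + 0.6(148.54) + 0.7(118.88) = 437.94
[4] 1.0(230.55) + 1.0(118.88) + 0.75(148.54) = 460.84
[5] 1.0(230.55) + 0.7(118.88) + 0.7(148.54) + 0.6(35.05) = 438.77
[6] 1.0(230.55) = 230.55
[7] 1.0(230.55) + 0.7(181.38) + 0.75(148.54) = 468.92
The largest value is 468.92 kN from combination 7.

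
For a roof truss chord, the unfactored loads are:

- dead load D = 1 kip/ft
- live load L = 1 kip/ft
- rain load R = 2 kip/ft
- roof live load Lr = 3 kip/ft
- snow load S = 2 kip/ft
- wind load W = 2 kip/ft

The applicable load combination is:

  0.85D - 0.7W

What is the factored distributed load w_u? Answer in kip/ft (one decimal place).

-0.6 kip/ft

0.85(1) - 0.7(2) = -0.6
w_u = -0.6 kip/ft.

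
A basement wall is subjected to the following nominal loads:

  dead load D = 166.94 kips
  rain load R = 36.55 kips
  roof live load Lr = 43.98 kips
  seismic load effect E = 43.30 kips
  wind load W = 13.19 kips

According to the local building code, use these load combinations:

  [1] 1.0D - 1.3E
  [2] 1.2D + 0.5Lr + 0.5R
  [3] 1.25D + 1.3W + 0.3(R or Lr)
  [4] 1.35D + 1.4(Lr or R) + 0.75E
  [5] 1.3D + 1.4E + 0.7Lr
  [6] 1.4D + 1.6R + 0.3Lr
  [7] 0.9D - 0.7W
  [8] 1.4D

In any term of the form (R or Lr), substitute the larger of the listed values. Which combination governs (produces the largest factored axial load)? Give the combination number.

(R or Lr) → Lr = 43.98 kips; (Lr or R) → Lr = 43.98 kips.
[1] 1.0(166.94) - 1.3(43.30) = 166.94 - 56.29 = 110.65
[2] 1.2(166.94) + 0.5(43.98) + 0.5(36.55) = 240.59
[3] 1.25(166.94) + 1.3(13.19) + 0.3(43.98) = 208.68 + 17.15 + 13.19 = 239.02
[4] 1.35(166.94) + 1.4(43.98) + 0.75(43.30) = 225.37 + 61.57 + 32.48 = 319.42
[5] 1.3(166.94) + 1.4(43.30) + 0.7(43.98) = 217.02 + 60.62 + 30.79 = 308.43
[6] 1.4(166.94) + 1.6(36.55) + 0.3(43.98) = 233.72 + 58.48 + 13.19 = 305.39
[7] 0.9(166.94) - 0.7(13.19) = 141.01
[8] 1.4(166.94) = 233.72
The largest value is 319.42 kips from combination 4.

Combination 4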